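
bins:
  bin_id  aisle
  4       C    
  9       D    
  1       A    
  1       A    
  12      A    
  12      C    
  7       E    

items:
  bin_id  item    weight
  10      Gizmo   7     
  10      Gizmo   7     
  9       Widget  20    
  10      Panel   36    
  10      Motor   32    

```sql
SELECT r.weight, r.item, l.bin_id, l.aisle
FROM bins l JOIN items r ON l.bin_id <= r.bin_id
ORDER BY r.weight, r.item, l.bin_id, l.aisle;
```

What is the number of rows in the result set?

25

INNER JOIN keeps only pairs where the ON condition holds.
Matching on l.bin_id <= r.bin_id.
- l row (bin_id=4): matches 5 r row(s) → 5 output row(s).
- l row (bin_id=9): matches 5 r row(s) → 5 output row(s).
- l row (bin_id=1): matches 5 r row(s) → 5 output row(s).
- l row (bin_id=1): matches 5 r row(s) → 5 output row(s).
- l row (bin_id=12): no match → dropped.
- l row (bin_id=12): no match → dropped.
- l row (bin_id=7): matches 5 r row(s) → 5 output row(s).
Total: 25 rows.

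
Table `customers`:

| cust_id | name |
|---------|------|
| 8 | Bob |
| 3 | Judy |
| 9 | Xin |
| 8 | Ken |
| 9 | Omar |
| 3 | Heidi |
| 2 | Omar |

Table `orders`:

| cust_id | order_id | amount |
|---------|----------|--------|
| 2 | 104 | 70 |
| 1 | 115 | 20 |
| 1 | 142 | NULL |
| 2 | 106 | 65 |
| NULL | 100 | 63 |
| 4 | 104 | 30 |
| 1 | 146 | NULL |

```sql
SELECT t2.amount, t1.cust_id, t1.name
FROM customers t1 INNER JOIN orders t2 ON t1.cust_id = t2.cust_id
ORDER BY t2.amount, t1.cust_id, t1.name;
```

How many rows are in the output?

2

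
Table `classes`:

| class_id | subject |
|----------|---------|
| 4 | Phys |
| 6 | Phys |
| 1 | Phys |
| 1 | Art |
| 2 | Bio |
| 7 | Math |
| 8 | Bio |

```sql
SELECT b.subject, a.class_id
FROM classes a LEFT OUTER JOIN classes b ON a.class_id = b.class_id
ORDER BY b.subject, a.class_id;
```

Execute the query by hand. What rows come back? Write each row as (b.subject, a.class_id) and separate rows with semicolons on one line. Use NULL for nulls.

(Art, 1); (Art, 1); (Bio, 2); (Bio, 8); (Math, 7); (Phys, 1); (Phys, 1); (Phys, 4); (Phys, 6)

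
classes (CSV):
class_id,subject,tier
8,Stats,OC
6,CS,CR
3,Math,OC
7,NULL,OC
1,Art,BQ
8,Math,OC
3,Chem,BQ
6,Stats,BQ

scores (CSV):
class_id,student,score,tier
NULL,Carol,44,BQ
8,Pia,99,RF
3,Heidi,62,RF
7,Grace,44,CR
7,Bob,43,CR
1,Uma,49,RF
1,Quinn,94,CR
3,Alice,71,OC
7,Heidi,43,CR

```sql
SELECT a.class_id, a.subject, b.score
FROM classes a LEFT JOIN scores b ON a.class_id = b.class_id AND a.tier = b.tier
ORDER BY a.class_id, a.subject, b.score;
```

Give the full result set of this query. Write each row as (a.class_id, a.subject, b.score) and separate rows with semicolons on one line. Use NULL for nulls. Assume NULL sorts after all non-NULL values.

(1, Art, NULL); (3, Chem, NULL); (3, Math, 71); (6, CS, NULL); (6, Stats, NULL); (7, NULL, NULL); (8, Math, NULL); (8, Stats, NULL)

LEFT JOIN keeps every row from `classes`; unmatched rows get NULL for `scores`'s columns.
Matching on a.class_id = b.class_id AND a.tier = b.tier. A NULL in a compared column never satisfies the condition.
- class_id=8, tier=OC: no b row matches, row kept with b columns NULL.
- class_id=6, tier=CR: no b row matches, row kept with b columns NULL.
- class_id=3, tier=OC: 1 matching b row(s), so 1 row(s) emitted.
- class_id=7, tier=OC: no b row matches, row kept with b columns NULL.
- class_id=1, tier=BQ: no b row matches, row kept with b columns NULL.
- class_id=8, tier=OC: no b row matches, row kept with b columns NULL.
- class_id=3, tier=BQ: no b row matches, row kept with b columns NULL.
- class_id=6, tier=BQ: no b row matches, row kept with b columns NULL.
After projecting and ordering:
a.class_id | a.subject | b.score
1 | Art | NULL
3 | Chem | NULL
3 | Math | 71
6 | CS | NULL
6 | Stats | NULL
7 | NULL | NULL
8 | Math | NULL
8 | Stats | NULL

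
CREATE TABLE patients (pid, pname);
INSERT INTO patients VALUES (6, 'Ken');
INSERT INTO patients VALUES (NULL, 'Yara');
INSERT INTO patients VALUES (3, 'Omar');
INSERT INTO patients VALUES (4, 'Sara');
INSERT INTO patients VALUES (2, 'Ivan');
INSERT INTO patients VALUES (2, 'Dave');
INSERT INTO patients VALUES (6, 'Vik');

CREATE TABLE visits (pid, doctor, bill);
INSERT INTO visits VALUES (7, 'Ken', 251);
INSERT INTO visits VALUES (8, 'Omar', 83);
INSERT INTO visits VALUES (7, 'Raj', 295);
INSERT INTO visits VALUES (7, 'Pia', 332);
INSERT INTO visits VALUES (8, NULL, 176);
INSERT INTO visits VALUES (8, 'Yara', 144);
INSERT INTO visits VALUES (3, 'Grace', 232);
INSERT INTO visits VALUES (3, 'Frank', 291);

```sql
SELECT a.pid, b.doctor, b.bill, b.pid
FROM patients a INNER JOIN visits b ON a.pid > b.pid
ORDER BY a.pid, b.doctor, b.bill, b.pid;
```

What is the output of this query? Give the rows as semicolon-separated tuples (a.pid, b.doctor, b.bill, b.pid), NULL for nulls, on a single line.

(4, Frank, 291, 3); (4, Grace, 232, 3); (6, Frank, 291, 3); (6, Frank, 291, 3); (6, Grace, 232, 3); (6, Grace, 232, 3)

INNER JOIN keeps only pairs where the ON condition holds.
Matching on a.pid > b.pid. A NULL in a compared column never satisfies the condition.
Matched pairs: 6.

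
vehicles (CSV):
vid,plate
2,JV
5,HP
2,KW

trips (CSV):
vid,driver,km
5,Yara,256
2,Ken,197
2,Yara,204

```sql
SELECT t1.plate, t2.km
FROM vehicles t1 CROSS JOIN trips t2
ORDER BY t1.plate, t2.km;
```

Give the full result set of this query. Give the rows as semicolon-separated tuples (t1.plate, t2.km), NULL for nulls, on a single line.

(HP, 197); (HP, 204); (HP, 256); (JV, 197); (JV, 204); (JV, 256); (KW, 197); (KW, 204); (KW, 256)

CROSS JOIN pairs every row of `vehicles` with every row of `trips`: 3 × 3 = 9 rows.
After projecting and ordering:
t1.plate | t2.km
HP | 197
HP | 204
HP | 256
JV | 197
JV | 204
JV | 256
KW | 197
KW | 204
KW | 256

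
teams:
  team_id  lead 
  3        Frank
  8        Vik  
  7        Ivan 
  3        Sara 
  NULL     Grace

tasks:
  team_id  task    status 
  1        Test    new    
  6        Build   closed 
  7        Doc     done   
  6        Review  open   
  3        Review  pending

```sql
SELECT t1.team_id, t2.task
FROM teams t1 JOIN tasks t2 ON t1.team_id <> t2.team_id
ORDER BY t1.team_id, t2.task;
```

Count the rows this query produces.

17

INNER JOIN keeps only pairs where the ON condition holds.
Matching on t1.team_id <> t2.team_id. A NULL in a compared column never satisfies the condition.
- t1[0] team_id=3 → 4 match(es) in t2 → 4 row(s).
- t1[1] team_id=8 → 5 match(es) in t2 → 5 row(s).
- t1[2] team_id=7 → 4 match(es) in t2 → 4 row(s).
- t1[3] team_id=3 → 4 match(es) in t2 → 4 row(s).
- t1[4] team_id=NULL → no match; dropped.
Total: 17 rows.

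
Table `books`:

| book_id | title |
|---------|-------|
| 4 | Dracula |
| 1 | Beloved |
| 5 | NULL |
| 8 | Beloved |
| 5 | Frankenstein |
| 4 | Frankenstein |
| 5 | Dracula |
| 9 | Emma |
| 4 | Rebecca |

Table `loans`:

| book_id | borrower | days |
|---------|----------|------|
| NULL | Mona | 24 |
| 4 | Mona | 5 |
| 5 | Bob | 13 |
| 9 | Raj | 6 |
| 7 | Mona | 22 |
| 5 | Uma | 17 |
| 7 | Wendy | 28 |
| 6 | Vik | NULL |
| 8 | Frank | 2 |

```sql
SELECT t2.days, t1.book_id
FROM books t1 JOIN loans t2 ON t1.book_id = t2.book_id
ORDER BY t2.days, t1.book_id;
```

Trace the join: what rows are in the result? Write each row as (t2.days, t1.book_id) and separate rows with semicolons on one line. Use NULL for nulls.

INNER JOIN keeps only pairs where the ON condition holds.
Matching on t1.book_id = t2.book_id. A NULL in a compared column never satisfies the condition.
- t1 (book_id=4) pairs with 1 row(s) of t2.
- t1 (book_id=1) has no partner → excluded.
- t1 (book_id=5) pairs with 2 row(s) of t2.
- t1 (book_id=8) pairs with 1 row(s) of t2.
- t1 (book_id=5) pairs with 2 row(s) of t2.
- t1 (book_id=4) pairs with 1 row(s) of t2.
- t1 (book_id=5) pairs with 2 row(s) of t2.
- t1 (book_id=9) pairs with 1 row(s) of t2.
- t1 (book_id=4) pairs with 1 row(s) of t2.

(2, 8); (5, 4); (5, 4); (5, 4); (6, 9); (13, 5); (13, 5); (13, 5); (17, 5); (17, 5); (17, 5)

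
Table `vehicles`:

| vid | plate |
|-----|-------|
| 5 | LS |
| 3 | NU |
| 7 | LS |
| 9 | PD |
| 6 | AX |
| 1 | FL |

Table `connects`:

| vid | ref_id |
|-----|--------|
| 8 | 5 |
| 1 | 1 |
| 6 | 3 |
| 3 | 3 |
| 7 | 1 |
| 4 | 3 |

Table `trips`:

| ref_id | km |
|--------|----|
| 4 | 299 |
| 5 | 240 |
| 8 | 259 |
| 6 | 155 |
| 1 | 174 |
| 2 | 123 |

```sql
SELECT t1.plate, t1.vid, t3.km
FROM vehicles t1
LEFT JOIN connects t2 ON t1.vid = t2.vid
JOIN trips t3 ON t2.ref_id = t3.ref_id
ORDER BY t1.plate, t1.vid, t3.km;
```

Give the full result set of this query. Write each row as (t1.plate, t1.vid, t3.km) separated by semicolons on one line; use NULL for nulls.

(FL, 1, 174); (LS, 7, 174)

Evaluate left to right. First `vehicles t1 LEFT JOIN connects t2` on vid: 6 row(s).
Then INNER JOIN `trips t3` on ref_id: keep only rows whose t2.ref_id appears in t3.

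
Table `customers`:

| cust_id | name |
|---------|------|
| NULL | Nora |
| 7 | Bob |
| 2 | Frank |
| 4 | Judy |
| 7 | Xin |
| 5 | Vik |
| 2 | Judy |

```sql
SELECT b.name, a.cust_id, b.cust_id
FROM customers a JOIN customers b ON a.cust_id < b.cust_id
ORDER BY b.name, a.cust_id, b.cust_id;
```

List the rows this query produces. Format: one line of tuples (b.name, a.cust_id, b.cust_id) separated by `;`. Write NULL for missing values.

(Bob, 2, 7); (Bob, 2, 7); (Bob, 4, 7); (Bob, 5, 7); (Judy, 2, 4); (Judy, 2, 4); (Vik, 2, 5); (Vik, 2, 5); (Vik, 4, 5); (Xin, 2, 7); (Xin, 2, 7); (Xin, 4, 7); (Xin, 5, 7)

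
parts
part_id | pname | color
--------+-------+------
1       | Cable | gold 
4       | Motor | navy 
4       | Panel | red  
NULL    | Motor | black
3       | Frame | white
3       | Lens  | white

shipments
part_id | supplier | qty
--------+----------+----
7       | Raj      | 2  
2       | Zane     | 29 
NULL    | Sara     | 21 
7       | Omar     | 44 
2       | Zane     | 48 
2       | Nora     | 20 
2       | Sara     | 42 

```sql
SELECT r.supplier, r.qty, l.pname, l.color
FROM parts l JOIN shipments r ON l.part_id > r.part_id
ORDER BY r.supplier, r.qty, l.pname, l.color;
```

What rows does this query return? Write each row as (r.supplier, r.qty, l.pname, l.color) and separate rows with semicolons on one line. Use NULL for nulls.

INNER JOIN keeps only pairs where the ON condition holds.
Matching on l.part_id > r.part_id. A NULL in a compared column never satisfies the condition.
Matched pairs: 16.

(Nora, 20, Frame, white); (Nora, 20, Lens, white); (Nora, 20, Motor, navy); (Nora, 20, Panel, red); (Sara, 42, Frame, white); (Sara, 42, Lens, white); (Sara, 42, Motor, navy); (Sara, 42, Panel, red); (Zane, 29, Frame, white); (Zane, 29, Lens, white); (Zane, 29, Motor, navy); (Zane, 29, Panel, red); (Zane, 48, Frame, white); (Zane, 48, Lens, white); (Zane, 48, Motor, navy); (Zane, 48, Panel, red)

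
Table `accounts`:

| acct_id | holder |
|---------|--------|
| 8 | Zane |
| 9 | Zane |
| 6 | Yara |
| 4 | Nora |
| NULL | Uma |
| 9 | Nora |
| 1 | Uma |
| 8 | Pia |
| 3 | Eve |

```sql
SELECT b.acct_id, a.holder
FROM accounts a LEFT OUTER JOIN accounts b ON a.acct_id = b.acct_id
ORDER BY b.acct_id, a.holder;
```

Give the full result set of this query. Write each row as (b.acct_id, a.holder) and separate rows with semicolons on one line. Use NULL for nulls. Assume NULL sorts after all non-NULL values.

(1, Uma); (3, Eve); (4, Nora); (6, Yara); (8, Pia); (8, Pia); (8, Zane); (8, Zane); (9, Nora); (9, Nora); (9, Zane); (9, Zane); (NULL, Uma)

LEFT JOIN keeps every row from `accounts a`; unmatched rows get NULL for `accounts b`'s columns.
Matching on a.acct_id = b.acct_id. A NULL in a compared column never satisfies the condition.
- a row (acct_id=8): matches 2 b row(s) → 2 output row(s).
- a row (acct_id=9): matches 2 b row(s) → 2 output row(s).
- a row (acct_id=6): matches 1 b row(s) → 1 output row(s).
- a row (acct_id=4): matches 1 b row(s) → 1 output row(s).
- a row (acct_id=NULL): no match → kept, b columns NULL.
- a row (acct_id=9): matches 2 b row(s) → 2 output row(s).
- a row (acct_id=1): matches 1 b row(s) → 1 output row(s).
- a row (acct_id=8): matches 2 b row(s) → 2 output row(s).
- a row (acct_id=3): matches 1 b row(s) → 1 output row(s).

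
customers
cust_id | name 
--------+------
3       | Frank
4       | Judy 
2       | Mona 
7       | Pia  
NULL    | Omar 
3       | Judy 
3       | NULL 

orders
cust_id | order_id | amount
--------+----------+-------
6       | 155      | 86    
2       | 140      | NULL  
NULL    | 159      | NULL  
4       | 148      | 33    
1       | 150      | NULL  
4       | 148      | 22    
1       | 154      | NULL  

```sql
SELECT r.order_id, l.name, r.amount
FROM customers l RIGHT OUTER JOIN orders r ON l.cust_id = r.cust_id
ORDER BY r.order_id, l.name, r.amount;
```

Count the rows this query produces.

RIGHT JOIN keeps every row from `orders`; unmatched rows get NULL for `customers`'s columns.
Matching on l.cust_id = r.cust_id. A NULL in a compared column never satisfies the condition.
- l row (cust_id=3): no match.
- l row (cust_id=4): matches 2 r row(s) → 2 output row(s).
- l row (cust_id=2): matches 1 r row(s) → 1 output row(s).
- l row (cust_id=7): no match.
- l row (cust_id=NULL): no match.
- l row (cust_id=3): no match.
- l row (cust_id=3): no match.
- plus 4 unmatched r row(s), each kept with NULL l columns.
Total: 3 matched + 4 padded = 7 rows.

7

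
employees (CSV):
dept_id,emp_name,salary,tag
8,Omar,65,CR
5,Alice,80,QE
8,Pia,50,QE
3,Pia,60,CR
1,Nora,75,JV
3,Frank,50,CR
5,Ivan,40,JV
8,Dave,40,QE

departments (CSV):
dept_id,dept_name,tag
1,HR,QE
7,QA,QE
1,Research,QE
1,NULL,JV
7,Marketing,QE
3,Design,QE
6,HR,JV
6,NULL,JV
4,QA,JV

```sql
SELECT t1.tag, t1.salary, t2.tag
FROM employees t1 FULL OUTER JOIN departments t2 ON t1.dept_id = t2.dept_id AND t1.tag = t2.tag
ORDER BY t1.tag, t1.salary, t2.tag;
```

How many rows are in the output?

FULL OUTER JOIN keeps every row from both sides; unmatched rows get NULL for the other side's columns.
Matching on t1.dept_id = t2.dept_id AND t1.tag = t2.tag.
- t1 row (dept_id=8, tag=CR): no match → kept, t2 columns NULL.
- t1 row (dept_id=5, tag=QE): no match → kept, t2 columns NULL.
- t1 row (dept_id=8, tag=QE): no match → kept, t2 columns NULL.
- t1 row (dept_id=3, tag=CR): no match → kept, t2 columns NULL.
- t1 row (dept_id=1, tag=JV): matches 1 t2 row(s) → 1 output row(s).
- t1 row (dept_id=3, tag=CR): no match → kept, t2 columns NULL.
- t1 row (dept_id=5, tag=JV): no match → kept, t2 columns NULL.
- t1 row (dept_id=8, tag=QE): no match → kept, t2 columns NULL.
- 8 t2 row(s) had no t1 match → kept, t1 columns NULL.
Total: 1 matched + 15 padded = 16 rows.

16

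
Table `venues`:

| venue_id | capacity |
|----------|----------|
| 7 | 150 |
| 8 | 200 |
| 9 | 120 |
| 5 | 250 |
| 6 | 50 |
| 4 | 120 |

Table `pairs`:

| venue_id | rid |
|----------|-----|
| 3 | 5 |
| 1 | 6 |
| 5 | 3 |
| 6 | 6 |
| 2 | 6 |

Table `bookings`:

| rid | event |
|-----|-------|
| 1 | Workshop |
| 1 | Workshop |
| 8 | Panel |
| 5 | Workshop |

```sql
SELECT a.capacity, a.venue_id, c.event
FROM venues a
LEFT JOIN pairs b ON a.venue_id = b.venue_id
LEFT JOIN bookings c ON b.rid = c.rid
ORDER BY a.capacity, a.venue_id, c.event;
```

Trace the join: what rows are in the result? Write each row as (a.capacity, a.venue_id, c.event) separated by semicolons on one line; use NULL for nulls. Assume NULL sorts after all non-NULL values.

Joins associate left-to-right: venues LEFT JOIN pairs on venue_id gives 6 intermediate row(s).
Then LEFT JOIN `bookings c` on rid: each of those 6 rows is kept; rows whose b.rid has no match in c get NULL for c's columns.

(50, 6, NULL); (120, 4, NULL); (120, 9, NULL); (150, 7, NULL); (200, 8, NULL); (250, 5, NULL)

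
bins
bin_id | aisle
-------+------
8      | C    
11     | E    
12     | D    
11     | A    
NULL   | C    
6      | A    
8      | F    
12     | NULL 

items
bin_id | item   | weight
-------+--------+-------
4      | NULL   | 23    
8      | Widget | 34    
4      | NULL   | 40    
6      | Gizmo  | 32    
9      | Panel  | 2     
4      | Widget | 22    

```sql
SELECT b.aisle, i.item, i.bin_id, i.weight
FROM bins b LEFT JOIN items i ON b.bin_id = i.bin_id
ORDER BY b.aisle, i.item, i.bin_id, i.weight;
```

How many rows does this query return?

8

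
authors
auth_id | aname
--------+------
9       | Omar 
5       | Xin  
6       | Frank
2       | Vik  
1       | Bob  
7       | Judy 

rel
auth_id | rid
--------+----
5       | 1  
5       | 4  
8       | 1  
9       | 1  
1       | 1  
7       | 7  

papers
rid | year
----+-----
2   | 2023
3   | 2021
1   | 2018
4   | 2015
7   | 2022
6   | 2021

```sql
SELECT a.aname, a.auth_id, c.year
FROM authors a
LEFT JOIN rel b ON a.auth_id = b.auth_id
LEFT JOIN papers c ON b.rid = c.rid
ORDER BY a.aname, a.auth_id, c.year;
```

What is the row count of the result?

Step 1 — a LEFT JOIN b on auth_id → 7 row(s).
Then LEFT JOIN `papers c` on rid: each of those 7 rows is kept; rows whose b.rid has no match in c get NULL for c's columns.
Result: 7 row(s).

7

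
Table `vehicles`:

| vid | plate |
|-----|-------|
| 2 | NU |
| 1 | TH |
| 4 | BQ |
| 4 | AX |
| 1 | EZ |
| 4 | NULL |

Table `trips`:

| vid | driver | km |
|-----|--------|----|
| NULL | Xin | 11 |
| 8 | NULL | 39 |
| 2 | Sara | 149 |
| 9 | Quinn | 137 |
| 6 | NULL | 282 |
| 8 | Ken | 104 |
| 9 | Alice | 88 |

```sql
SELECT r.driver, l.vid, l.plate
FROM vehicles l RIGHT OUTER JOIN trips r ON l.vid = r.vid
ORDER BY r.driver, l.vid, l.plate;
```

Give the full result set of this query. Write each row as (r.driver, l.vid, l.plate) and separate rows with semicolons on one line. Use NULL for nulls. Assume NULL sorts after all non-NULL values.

RIGHT JOIN keeps every row from `trips`; unmatched rows get NULL for `vehicles`'s columns.
Matching on l.vid = r.vid. A NULL in a compared column never satisfies the condition.
Matched pairs: 1; unmatched r rows kept: 6.

(Alice, NULL, NULL); (Ken, NULL, NULL); (Quinn, NULL, NULL); (Sara, 2, NU); (Xin, NULL, NULL); (NULL, NULL, NULL); (NULL, NULL, NULL)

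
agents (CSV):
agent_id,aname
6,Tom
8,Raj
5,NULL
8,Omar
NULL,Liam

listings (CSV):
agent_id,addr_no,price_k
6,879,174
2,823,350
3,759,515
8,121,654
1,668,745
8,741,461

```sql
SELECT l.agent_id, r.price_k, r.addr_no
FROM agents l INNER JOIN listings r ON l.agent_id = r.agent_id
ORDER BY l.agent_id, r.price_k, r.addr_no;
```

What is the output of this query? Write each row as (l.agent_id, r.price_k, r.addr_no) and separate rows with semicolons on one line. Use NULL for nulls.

INNER JOIN keeps only pairs where the ON condition holds.
Matching on l.agent_id = r.agent_id. A NULL in a compared column never satisfies the condition.
- l row (agent_id=6): matches 1 r row(s) → 1 output row(s).
- l row (agent_id=8): matches 2 r row(s) → 2 output row(s).
- l row (agent_id=5): no match → dropped.
- l row (agent_id=8): matches 2 r row(s) → 2 output row(s).
- l row (agent_id=NULL): no match → dropped.
After projecting and ordering:
l.agent_id | r.price_k | r.addr_no
6 | 174 | 879
8 | 461 | 741
8 | 461 | 741
8 | 654 | 121
8 | 654 | 121

(6, 174, 879); (8, 461, 741); (8, 461, 741); (8, 654, 121); (8, 654, 121)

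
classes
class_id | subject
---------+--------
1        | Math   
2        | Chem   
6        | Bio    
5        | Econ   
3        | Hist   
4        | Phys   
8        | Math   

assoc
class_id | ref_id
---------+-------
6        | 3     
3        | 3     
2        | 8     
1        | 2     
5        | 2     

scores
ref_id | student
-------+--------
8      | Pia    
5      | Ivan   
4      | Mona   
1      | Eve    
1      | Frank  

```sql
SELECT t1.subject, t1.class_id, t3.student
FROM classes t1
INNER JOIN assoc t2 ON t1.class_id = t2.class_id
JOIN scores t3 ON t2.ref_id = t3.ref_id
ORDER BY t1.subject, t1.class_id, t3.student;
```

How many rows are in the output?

1

Joins associate left-to-right: classes INNER JOIN assoc on class_id gives 5 intermediate row(s).
Then INNER JOIN `scores t3` on ref_id: keep only rows whose t2.ref_id appears in t3.
Result: 1 row(s).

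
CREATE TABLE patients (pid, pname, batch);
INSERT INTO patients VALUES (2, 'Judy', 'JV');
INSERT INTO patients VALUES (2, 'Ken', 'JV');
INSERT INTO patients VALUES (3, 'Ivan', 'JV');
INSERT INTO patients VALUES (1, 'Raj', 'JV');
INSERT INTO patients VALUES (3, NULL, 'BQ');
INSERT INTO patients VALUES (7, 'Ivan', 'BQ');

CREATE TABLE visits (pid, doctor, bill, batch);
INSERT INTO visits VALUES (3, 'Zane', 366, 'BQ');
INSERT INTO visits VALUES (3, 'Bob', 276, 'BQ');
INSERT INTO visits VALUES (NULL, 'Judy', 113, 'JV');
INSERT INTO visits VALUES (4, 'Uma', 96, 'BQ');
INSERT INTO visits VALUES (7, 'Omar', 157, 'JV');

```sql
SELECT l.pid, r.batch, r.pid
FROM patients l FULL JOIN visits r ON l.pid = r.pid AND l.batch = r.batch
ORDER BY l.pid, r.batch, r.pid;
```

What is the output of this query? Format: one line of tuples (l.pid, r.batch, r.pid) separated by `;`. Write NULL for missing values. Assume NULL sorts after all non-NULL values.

FULL OUTER JOIN keeps every row from both sides; unmatched rows get NULL for the other side's columns.
Matching on l.pid = r.pid AND l.batch = r.batch. A NULL in a compared column never satisfies the condition.
- l (pid=2, batch=JV) has no partner → padded with NULL.
- l (pid=2, batch=JV) has no partner → padded with NULL.
- l (pid=3, batch=JV) has no partner → padded with NULL.
- l (pid=1, batch=JV) has no partner → padded with NULL.
- l (pid=3, batch=BQ) pairs with 2 row(s) of r.
- l (pid=7, batch=BQ) has no partner → padded with NULL.
- 3 r row(s) had no l match → kept, l columns NULL.
After projecting and ordering:
l.pid | r.batch | r.pid
1 | NULL | NULL
2 | NULL | NULL
2 | NULL | NULL
3 | BQ | 3
3 | BQ | 3
3 | NULL | NULL
7 | NULL | NULL
NULL | BQ | 4
NULL | JV | 7
NULL | JV | NULL

(1, NULL, NULL); (2, NULL, NULL); (2, NULL, NULL); (3, BQ, 3); (3, BQ, 3); (3, NULL, NULL); (7, NULL, NULL); (NULL, BQ, 4); (NULL, JV, 7); (NULL, JV, NULL)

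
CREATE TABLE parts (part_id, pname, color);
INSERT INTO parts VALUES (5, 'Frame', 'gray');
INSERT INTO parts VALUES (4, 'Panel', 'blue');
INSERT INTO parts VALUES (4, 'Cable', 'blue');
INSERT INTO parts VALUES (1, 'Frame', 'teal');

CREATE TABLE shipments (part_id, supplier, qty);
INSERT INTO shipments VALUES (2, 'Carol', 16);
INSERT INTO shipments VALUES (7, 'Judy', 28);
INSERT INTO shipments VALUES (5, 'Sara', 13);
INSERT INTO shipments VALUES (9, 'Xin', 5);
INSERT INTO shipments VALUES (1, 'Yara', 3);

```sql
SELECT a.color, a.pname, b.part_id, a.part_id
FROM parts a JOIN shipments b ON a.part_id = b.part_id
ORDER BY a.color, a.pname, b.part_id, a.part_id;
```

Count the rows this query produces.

INNER JOIN keeps only pairs where the ON condition holds.
Matching on a.part_id = b.part_id.
Matched pairs: 2.
Total: 2 rows.

2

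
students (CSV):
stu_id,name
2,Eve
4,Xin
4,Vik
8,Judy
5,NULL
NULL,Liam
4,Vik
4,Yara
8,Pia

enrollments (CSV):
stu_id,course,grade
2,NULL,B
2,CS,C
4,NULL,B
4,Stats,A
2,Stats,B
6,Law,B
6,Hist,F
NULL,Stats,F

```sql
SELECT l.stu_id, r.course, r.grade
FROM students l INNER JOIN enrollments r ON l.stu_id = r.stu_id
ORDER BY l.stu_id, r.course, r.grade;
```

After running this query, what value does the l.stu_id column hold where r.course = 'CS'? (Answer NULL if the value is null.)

INNER JOIN keeps only pairs where the ON condition holds.
Matching on l.stu_id = r.stu_id. A NULL in a compared column never satisfies the condition.
Matched pairs: 11.

2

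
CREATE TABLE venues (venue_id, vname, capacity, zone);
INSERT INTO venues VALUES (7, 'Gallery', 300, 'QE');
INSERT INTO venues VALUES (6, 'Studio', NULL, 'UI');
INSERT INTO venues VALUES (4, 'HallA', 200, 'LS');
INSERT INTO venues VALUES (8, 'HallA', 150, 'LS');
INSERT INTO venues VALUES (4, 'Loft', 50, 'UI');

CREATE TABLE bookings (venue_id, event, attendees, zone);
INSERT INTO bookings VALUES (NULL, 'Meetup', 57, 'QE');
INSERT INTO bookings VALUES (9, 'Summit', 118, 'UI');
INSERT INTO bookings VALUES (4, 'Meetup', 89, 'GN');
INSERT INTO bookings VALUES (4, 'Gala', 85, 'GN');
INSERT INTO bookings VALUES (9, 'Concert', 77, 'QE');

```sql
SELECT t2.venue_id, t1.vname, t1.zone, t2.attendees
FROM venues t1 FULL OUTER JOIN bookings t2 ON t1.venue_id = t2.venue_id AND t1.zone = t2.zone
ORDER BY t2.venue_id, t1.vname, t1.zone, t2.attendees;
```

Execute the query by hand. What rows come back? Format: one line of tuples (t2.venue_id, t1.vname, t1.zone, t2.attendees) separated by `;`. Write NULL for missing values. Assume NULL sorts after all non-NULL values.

(4, NULL, NULL, 85); (4, NULL, NULL, 89); (9, NULL, NULL, 77); (9, NULL, NULL, 118); (NULL, Gallery, QE, NULL); (NULL, HallA, LS, NULL); (NULL, HallA, LS, NULL); (NULL, Loft, UI, NULL); (NULL, Studio, UI, NULL); (NULL, NULL, NULL, 57)

FULL OUTER JOIN keeps every row from both sides; unmatched rows get NULL for the other side's columns.
Matching on t1.venue_id = t2.venue_id AND t1.zone = t2.zone. A NULL in a compared column never satisfies the condition.
- t1 (venue_id=7, zone=QE) has no partner → padded with NULL.
- t1 (venue_id=6, zone=UI) has no partner → padded with NULL.
- t1 (venue_id=4, zone=LS) has no partner → padded with NULL.
- t1 (venue_id=8, zone=LS) has no partner → padded with NULL.
- t1 (venue_id=4, zone=UI) has no partner → padded with NULL.
- plus 5 unmatched t2 row(s), each kept with NULL t1 columns.
After projecting and ordering:
t2.venue_id | t1.vname | t1.zone | t2.attendees
4 | NULL | NULL | 85
4 | NULL | NULL | 89
9 | NULL | NULL | 77
9 | NULL | NULL | 118
NULL | Gallery | QE | NULL
NULL | HallA | LS | NULL
NULL | HallA | LS | NULL
NULL | Loft | UI | NULL
NULL | Studio | UI | NULL
NULL | NULL | NULL | 57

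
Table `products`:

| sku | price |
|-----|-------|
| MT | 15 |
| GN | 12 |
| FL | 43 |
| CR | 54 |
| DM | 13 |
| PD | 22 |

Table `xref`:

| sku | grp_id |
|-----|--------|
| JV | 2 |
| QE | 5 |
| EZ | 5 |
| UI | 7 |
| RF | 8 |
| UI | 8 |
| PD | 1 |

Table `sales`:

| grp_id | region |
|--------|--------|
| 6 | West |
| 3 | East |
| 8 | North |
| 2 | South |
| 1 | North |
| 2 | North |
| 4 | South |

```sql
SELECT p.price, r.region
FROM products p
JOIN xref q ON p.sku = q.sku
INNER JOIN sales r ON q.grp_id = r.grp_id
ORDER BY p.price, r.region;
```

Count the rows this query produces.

1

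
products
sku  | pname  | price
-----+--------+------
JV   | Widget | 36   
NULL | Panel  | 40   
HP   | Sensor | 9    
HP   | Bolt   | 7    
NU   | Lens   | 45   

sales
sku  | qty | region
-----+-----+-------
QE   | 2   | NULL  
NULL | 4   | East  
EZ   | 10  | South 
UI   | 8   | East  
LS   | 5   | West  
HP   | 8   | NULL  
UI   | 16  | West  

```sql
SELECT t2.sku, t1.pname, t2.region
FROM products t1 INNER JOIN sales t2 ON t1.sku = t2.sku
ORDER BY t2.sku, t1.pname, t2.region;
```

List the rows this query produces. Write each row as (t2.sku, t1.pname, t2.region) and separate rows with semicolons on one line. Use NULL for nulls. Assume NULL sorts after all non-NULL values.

(HP, Bolt, NULL); (HP, Sensor, NULL)

INNER JOIN keeps only pairs where the ON condition holds.
Matching on t1.sku = t2.sku. A NULL in a compared column never satisfies the condition.
- sku=JV: no matching t2 row, dropped.
- sku=NULL: no matching t2 row, dropped.
- sku=HP: 1 matching t2 row(s), so 1 row(s) emitted.
- sku=HP: 1 matching t2 row(s), so 1 row(s) emitted.
- sku=NU: no matching t2 row, dropped.
After projecting and ordering:
t2.sku | t1.pname | t2.region
HP | Bolt | NULL
HP | Sensor | NULL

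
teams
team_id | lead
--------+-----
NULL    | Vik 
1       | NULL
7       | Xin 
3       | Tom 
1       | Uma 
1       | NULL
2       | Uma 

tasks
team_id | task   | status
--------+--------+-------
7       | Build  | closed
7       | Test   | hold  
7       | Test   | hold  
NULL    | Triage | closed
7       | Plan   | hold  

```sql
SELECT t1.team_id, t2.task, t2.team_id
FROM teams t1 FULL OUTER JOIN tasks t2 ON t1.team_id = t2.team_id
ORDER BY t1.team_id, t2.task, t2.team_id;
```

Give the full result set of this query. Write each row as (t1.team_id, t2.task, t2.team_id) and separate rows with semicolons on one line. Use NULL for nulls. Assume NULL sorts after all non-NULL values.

FULL OUTER JOIN keeps every row from both sides; unmatched rows get NULL for the other side's columns.
Matching on t1.team_id = t2.team_id. A NULL in a compared column never satisfies the condition.
- t1 row (team_id=NULL): no match → kept, t2 columns NULL.
- t1 row (team_id=1): no match → kept, t2 columns NULL.
- t1 row (team_id=7): matches 4 t2 row(s) → 4 output row(s).
- t1 row (team_id=3): no match → kept, t2 columns NULL.
- t1 row (team_id=1): no match → kept, t2 columns NULL.
- t1 row (team_id=1): no match → kept, t2 columns NULL.
- t1 row (team_id=2): no match → kept, t2 columns NULL.
- 1 t2 row(s) had no t1 match → kept, t1 columns NULL.

(1, NULL, NULL); (1, NULL, NULL); (1, NULL, NULL); (2, NULL, NULL); (3, NULL, NULL); (7, Build, 7); (7, Plan, 7); (7, Test, 7); (7, Test, 7); (NULL, Triage, NULL); (NULL, NULL, NULL)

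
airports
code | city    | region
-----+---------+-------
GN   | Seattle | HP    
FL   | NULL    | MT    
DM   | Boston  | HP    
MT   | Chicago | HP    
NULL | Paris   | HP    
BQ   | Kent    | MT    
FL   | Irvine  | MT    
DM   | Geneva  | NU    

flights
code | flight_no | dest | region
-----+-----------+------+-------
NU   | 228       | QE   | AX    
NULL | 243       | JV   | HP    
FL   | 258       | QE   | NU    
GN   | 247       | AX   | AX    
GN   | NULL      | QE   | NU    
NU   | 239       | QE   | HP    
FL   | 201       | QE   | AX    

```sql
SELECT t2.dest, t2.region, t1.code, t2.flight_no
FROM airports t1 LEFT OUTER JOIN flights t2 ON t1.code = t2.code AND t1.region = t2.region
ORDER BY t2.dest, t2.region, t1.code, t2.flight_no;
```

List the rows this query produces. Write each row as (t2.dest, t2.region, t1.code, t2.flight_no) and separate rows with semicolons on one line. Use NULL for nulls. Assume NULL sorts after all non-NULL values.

LEFT JOIN keeps every row from `airports`; unmatched rows get NULL for `flights`'s columns.
Matching on t1.code = t2.code AND t1.region = t2.region. A NULL in a compared column never satisfies the condition.
Matched pairs: 0; unmatched t1 rows kept: 8.

(NULL, NULL, BQ, NULL); (NULL, NULL, DM, NULL); (NULL, NULL, DM, NULL); (NULL, NULL, FL, NULL); (NULL, NULL, FL, NULL); (NULL, NULL, GN, NULL); (NULL, NULL, MT, NULL); (NULL, NULL, NULL, NULL)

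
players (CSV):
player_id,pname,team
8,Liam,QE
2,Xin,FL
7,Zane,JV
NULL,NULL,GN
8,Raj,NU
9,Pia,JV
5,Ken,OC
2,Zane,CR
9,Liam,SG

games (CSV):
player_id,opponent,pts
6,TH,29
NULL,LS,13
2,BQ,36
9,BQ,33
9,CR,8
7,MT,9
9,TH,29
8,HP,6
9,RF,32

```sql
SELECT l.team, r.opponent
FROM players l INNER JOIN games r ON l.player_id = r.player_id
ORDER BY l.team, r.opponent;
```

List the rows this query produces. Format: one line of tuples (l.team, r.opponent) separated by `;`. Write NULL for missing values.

(CR, BQ); (FL, BQ); (JV, BQ); (JV, CR); (JV, MT); (JV, RF); (JV, TH); (NU, HP); (QE, HP); (SG, BQ); (SG, CR); (SG, RF); (SG, TH)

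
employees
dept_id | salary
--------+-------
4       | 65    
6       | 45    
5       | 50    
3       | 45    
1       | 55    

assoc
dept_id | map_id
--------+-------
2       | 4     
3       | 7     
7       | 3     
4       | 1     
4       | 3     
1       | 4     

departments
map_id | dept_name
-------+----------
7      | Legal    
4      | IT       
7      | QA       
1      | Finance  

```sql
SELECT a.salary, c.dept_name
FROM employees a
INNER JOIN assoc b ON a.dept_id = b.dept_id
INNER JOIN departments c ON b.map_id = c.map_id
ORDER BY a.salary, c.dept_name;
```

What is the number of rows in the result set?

4

Step 1 — a INNER JOIN b on dept_id → 4 row(s).
Then INNER JOIN `departments c` on map_id: keep only rows whose b.map_id appears in c.
Result: 4 row(s).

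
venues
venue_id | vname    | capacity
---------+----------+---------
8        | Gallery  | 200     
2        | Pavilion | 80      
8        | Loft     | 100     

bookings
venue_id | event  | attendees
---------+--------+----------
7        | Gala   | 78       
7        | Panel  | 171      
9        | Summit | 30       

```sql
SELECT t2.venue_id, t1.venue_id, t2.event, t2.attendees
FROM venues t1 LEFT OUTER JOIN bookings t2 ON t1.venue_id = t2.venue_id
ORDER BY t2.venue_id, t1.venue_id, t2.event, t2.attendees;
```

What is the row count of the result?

3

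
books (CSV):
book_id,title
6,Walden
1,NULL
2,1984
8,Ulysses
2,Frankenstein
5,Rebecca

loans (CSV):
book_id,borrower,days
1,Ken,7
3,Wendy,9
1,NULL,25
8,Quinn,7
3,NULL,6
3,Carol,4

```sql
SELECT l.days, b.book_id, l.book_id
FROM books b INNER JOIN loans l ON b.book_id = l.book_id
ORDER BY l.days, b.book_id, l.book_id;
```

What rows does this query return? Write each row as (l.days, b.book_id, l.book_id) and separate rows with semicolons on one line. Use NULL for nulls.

INNER JOIN keeps only pairs where the ON condition holds.
Matching on b.book_id = l.book_id.
Matched pairs: 3.

(7, 1, 1); (7, 8, 8); (25, 1, 1)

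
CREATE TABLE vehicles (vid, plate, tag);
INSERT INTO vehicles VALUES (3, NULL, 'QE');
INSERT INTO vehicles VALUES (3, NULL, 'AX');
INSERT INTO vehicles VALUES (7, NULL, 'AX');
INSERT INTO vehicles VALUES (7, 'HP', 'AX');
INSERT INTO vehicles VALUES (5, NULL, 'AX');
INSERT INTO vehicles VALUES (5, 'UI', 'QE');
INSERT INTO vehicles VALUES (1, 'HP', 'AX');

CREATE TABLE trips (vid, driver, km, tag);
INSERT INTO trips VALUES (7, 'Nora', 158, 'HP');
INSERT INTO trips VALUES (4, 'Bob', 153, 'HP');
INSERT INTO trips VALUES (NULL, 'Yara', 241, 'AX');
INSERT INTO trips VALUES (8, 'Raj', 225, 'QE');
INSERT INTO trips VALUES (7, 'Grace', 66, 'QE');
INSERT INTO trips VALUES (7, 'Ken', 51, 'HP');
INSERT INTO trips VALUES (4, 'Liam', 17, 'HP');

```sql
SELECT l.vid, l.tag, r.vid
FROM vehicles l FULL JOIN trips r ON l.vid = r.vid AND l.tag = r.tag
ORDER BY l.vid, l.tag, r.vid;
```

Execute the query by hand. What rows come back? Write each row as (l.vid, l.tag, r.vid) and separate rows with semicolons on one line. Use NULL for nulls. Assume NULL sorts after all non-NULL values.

(1, AX, NULL); (3, AX, NULL); (3, QE, NULL); (5, AX, NULL); (5, QE, NULL); (7, AX, NULL); (7, AX, NULL); (NULL, NULL, 4); (NULL, NULL, 4); (NULL, NULL, 7); (NULL, NULL, 7); (NULL, NULL, 7); (NULL, NULL, 8); (NULL, NULL, NULL)

FULL OUTER JOIN keeps every row from both sides; unmatched rows get NULL for the other side's columns.
Matching on l.vid = r.vid AND l.tag = r.tag. A NULL in a compared column never satisfies the condition.
Matched pairs: 0; unmatched l rows kept: 7; unmatched r rows kept: 7.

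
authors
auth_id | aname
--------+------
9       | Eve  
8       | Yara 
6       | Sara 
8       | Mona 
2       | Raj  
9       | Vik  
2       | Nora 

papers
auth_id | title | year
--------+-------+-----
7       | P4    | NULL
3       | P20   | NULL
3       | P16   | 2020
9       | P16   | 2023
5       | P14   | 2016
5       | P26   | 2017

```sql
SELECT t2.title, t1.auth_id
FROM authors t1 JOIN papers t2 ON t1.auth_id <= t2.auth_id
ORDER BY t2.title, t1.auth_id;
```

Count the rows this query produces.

INNER JOIN keeps only pairs where the ON condition holds.
Matching on t1.auth_id <= t2.auth_id.
Matched pairs: 18.
Total: 18 rows.

18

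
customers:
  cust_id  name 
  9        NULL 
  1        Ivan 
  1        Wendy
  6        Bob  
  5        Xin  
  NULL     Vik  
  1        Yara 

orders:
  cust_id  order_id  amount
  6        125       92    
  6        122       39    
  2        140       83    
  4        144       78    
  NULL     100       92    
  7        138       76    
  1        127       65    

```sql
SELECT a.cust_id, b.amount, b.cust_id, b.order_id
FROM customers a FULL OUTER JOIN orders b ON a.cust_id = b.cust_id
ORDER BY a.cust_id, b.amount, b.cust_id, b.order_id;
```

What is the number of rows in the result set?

FULL OUTER JOIN keeps every row from both sides; unmatched rows get NULL for the other side's columns.
Matching on a.cust_id = b.cust_id. A NULL in a compared column never satisfies the condition.
Matched pairs: 5; unmatched a rows kept: 3; unmatched b rows kept: 4.
Total: 5 matched + 7 padded = 12 rows.

12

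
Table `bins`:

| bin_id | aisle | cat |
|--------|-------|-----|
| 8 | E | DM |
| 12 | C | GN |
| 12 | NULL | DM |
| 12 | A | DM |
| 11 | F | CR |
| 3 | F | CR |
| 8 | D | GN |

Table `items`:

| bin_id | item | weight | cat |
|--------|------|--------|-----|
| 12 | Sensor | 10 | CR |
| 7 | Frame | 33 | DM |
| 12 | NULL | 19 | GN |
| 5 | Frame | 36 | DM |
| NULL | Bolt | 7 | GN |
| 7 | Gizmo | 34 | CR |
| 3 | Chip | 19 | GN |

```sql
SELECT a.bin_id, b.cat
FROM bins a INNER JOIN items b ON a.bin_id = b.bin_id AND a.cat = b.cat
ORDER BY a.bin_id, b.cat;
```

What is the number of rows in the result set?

1

INNER JOIN keeps only pairs where the ON condition holds.
Matching on a.bin_id = b.bin_id AND a.cat = b.cat. A NULL in a compared column never satisfies the condition.
- a[0] bin_id=8, cat=DM → no match; dropped.
- a[1] bin_id=12, cat=GN → 1 match(es) in b → 1 row(s).
- a[2] bin_id=12, cat=DM → no match; dropped.
- a[3] bin_id=12, cat=DM → no match; dropped.
- a[4] bin_id=11, cat=CR → no match; dropped.
- a[5] bin_id=3, cat=CR → no match; dropped.
- a[6] bin_id=8, cat=GN → no match; dropped.
Total: 1 rows.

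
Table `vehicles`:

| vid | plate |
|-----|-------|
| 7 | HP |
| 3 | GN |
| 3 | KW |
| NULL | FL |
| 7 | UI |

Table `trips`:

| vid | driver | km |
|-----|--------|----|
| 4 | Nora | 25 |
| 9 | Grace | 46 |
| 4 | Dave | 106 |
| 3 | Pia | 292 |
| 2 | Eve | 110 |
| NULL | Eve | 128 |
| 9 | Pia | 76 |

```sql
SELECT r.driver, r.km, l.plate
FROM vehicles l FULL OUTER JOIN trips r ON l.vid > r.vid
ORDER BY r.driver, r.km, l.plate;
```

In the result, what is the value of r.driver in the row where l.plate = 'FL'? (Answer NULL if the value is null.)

FULL OUTER JOIN keeps every row from both sides; unmatched rows get NULL for the other side's columns.
Matching on l.vid > r.vid. A NULL in a compared column never satisfies the condition.
- l (vid=7) pairs with 4 row(s) of r.
- l (vid=3) pairs with 1 row(s) of r.
- l (vid=3) pairs with 1 row(s) of r.
- l (vid=NULL) has no partner → padded with NULL.
- l (vid=7) pairs with 4 row(s) of r.
- plus 3 unmatched r row(s), each kept with NULL l columns.

NULL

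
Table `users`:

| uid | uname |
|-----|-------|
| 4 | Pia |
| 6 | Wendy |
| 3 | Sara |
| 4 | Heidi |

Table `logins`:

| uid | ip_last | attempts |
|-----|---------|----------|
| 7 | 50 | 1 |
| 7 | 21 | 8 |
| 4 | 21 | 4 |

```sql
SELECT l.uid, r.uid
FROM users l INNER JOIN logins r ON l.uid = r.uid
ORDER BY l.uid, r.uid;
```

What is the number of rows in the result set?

INNER JOIN keeps only pairs where the ON condition holds.
Matching on l.uid = r.uid.
- uid=4: 1 matching r row(s), so 1 row(s) emitted.
- uid=6: no matching r row, dropped.
- uid=3: no matching r row, dropped.
- uid=4: 1 matching r row(s), so 1 row(s) emitted.
Total: 2 rows.

2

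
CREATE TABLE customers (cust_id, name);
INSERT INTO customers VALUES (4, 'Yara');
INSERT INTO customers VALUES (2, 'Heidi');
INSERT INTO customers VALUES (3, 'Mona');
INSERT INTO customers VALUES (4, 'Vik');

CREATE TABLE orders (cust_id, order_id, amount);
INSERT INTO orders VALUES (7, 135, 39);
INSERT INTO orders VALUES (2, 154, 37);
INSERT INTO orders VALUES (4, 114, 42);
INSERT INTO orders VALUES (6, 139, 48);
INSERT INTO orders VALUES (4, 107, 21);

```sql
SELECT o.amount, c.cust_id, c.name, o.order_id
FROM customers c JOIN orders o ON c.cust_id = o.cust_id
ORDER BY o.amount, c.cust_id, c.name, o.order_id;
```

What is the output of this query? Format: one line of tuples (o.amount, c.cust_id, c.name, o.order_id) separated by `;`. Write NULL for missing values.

(21, 4, Vik, 107); (21, 4, Yara, 107); (37, 2, Heidi, 154); (42, 4, Vik, 114); (42, 4, Yara, 114)

INNER JOIN keeps only pairs where the ON condition holds.
Matching on c.cust_id = o.cust_id.
- c row (cust_id=4): matches 2 o row(s) → 2 output row(s).
- c row (cust_id=2): matches 1 o row(s) → 1 output row(s).
- c row (cust_id=3): no match → dropped.
- c row (cust_id=4): matches 2 o row(s) → 2 output row(s).
After projecting and ordering:
o.amount | c.cust_id | c.name | o.order_id
21 | 4 | Vik | 107
21 | 4 | Yara | 107
37 | 2 | Heidi | 154
42 | 4 | Vik | 114
42 | 4 | Yara | 114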